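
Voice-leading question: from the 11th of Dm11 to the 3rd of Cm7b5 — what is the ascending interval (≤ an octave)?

minor 6th

The 11th of Dm11 is G; the 3rd of Cm7b5 is E♭.
G up to E♭ is 8 semitones, a half step narrower than a major sixth, so the interval is minor.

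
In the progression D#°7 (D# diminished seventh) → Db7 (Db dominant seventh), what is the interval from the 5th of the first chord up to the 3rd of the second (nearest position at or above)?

minor sixth

The 5th of D#°7 (D# diminished seventh) is A; the 3rd of Db7 (Db dominant seventh) is F.
6 letter names make it a sixth; at 8 semitones (a half step narrower than major) the quality is minor.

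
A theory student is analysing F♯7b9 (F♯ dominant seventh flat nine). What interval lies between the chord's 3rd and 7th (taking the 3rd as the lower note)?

Spelling the chord: F♯-A♯-C♯-E-G.
So we need the interval from A♯ up to E.
A♯ up to E is 6 semitones, a half step narrower than a perfect fifth, so the interval is diminished.

d5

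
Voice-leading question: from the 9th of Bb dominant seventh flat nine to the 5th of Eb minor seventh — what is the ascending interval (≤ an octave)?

major 7th

The 9th of Bb dominant seventh flat nine is Cb; the 5th of Eb minor seventh is Bb.
Cb up to Bb spans 7 letter names and 11 semitones — a major seventh.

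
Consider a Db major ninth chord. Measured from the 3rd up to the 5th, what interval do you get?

Dbmaj9 is spelled Db-F-Ab-C-Eb.
The 3rd is F and the 5th is Ab.
From F to Ab: 3 semitones over a third = minor.

minor third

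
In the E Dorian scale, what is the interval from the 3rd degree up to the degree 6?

Spelling the E Dorian scale: E F# G A B C# D.
The 3rd degree is G and the 6th degree is C#.
4 letter names make it a fourth; at 6 semitones (a half step wider than perfect) the quality is augmented.

augmented 4th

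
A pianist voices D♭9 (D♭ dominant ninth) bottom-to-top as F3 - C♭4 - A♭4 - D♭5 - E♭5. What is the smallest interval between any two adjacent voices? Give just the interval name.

Adjacent intervals: F3→C♭4 = diminished fifth; C♭4→A♭4 = major sixth; A♭4→D♭5 = perfect fourth; D♭5→E♭5 = major second.
The smallest is D♭5 to E♭5, a major second (2 semitones).

major second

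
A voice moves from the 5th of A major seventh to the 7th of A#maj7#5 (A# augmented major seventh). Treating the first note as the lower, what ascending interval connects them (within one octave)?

A major seventh has E as its 5th, and A#maj7#5 (A# augmented major seventh) has G## as its 7th.
From E to G##: 5 semitones over a third = augmented.

A3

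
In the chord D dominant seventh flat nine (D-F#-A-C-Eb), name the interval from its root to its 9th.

minor 9th

That puts D below Eb.
D up to Eb is 13 semitones, a half step narrower than a major ninth, so the interval is minor.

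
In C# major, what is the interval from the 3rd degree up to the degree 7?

perfect 5th

The scale runs C# D# E# F# G# A# B#.
So we need the interval from E# up to B#.
E# up to B# spans 5 letter names and 7 semitones — a perfect fifth.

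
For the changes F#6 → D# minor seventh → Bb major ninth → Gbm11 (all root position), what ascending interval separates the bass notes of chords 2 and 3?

diminished 6th

The roots are D# and Bb.
From D# to Bb: 7 semitones over a sixth = diminished.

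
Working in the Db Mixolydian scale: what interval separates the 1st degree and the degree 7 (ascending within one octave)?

m7

Spelling the Db Mixolydian scale: Db Eb F Gb Ab Bb Cb.
So we need the interval from Db up to Cb.
Db up to Cb is 10 semitones, a half step narrower than a major seventh, so the interval is minor.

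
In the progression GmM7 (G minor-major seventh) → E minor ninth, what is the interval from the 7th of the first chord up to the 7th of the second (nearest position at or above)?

minor sixth

GmM7 (G minor-major seventh) has F# as its 7th, and E minor ninth has D as its 7th.
F# up to D is 8 semitones, a half step narrower than a major sixth, so the interval is minor.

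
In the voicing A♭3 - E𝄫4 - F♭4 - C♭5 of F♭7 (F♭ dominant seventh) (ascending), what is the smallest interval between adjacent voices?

Adjacent intervals: A♭3→E𝄫4 = diminished fifth; E𝄫4→F♭4 = major second; F♭4→C♭5 = perfect fifth.
The smallest is E𝄫4 to F♭4, a major second (2 semitones).

major second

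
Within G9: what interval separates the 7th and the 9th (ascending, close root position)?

M3

Spelling the chord: G, B, D, F, A.
That puts F below A.
F up to A spans 3 letter names and 4 semitones — a major third.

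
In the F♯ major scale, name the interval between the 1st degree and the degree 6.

M6

Spelling the F♯ major scale: F♯ G♯ A♯ B C♯ D♯ E♯.
1st degree = F♯; degree 6 = D♯.
From F♯ to D♯ is 9 semitones, exactly the major sixth.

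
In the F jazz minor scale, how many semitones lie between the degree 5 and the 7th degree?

4

The scale is F G A♭ B♭ C D E.
C up to E is a major third — 4 semitones.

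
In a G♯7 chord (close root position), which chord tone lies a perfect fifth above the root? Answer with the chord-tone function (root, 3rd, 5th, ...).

5th

G♯7: G♯–B♯–D♯–F♯.
The root is G♯. A perfect fifth above G♯ is D♯.
D♯ is the chord's 5th.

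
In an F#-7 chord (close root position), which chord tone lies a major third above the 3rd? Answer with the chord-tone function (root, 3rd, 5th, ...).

5th

The chord tones of F#-7 are F#–A–C#–E.
The 3rd is A. A major third above A is C#.
C# is the chord's 5th.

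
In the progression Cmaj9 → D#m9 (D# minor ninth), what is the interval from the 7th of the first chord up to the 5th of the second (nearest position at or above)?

The 7th of Cmaj9 is B; the 5th of D#m9 (D# minor ninth) is A#.
B up to A# spans 7 letter names and 11 semitones — a major seventh.

major seventh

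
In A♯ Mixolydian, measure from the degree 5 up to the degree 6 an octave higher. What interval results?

A♯ mixolydian: A♯ B♯ C𝄪 D♯ E♯ F𝄪 G♯.
So we need the interval from E♯ up to F𝄪.
Counting 9 letters and 14 half steps from E♯ gives a major ninth.

major ninth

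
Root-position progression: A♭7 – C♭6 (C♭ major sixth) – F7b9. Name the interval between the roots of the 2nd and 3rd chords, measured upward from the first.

The roots are C♭ and F.
C♭ up to F is 6 semitones, a half step wider than a perfect fourth, so the interval is augmented.

A4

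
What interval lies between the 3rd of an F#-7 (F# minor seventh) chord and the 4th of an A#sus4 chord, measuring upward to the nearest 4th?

augmented fourth

F#-7 (F# minor seventh) has A as its 3rd, and A#sus4 has D# as its 4th.
A up to D# is 6 semitones, a half step wider than a perfect fourth, so the interval is augmented.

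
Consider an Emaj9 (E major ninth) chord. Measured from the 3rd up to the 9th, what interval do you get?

minor seventh

Spelling the chord: E–G♯–B–D♯–F♯.
That puts G♯ below F♯.
From G♯ to F♯: 10 semitones over a seventh = minor.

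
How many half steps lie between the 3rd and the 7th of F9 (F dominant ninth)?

F9 (F dominant ninth): F–A–C–Eb–G.
A to Eb is a diminished fifth: 6 semitones.

6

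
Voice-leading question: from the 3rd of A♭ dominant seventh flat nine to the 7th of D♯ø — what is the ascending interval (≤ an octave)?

The 3rd of A♭ dominant seventh flat nine is C; the 7th of D♯ø is C♯.
C up to C♯ is 1 semitone, a half step wider than a perfect unison, so the interval is augmented.

A1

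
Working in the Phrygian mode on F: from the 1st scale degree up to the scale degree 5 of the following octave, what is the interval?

The scale runs F G♭ A♭ B♭ C D♭ E♭.
So we need the interval from F up to C.
F up to C spans 12 letter names and 19 semitones — a perfect twelfth.

perfect twelfth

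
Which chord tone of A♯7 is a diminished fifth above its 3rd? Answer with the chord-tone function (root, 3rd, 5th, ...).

7th

Spelling the chord: A♯-C𝄪-E♯-G♯.
The 3rd is C𝄪. A diminished fifth above C𝄪 is G♯.
G♯ is the chord's 7th.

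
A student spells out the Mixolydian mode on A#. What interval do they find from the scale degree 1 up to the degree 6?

major sixth

The scale runs A# B# C## D# E# F## G#.
Scale degree 1 = A#; 6th degree = F##.
A# up to F## spans 6 letter names and 9 semitones — a major sixth.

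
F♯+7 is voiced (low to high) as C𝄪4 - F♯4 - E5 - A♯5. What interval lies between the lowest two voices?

Those voices are C𝄪4 and F♯4.
C𝄪 up to F♯ is 4 semitones, a half step narrower than a perfect fourth, so the interval is diminished.

diminished fourth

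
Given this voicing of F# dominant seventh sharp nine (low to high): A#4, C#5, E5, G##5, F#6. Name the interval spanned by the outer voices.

minor thirteenth

The outer voices are A#4 and F#6.
13 letter names make it a thirteenth; at 20 semitones (a half step narrower than major) the quality is minor.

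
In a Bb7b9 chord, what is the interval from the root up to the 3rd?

major third

Bb7b9 (Bb dominant seventh flat nine) is spelled Bb D F Ab Cb.
Root = Bb; 3rd = D.
Bb up to D spans 3 letter names and 4 semitones — a major third.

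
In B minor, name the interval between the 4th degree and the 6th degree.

minor 3rd

Spelling B minor: B C♯ D E F♯ G A.
That puts E below G.
From E to G: 3 semitones over a third = minor.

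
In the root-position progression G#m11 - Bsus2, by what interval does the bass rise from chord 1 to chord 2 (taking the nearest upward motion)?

minor third

The roots are G# and B.
3 letter names make it a third; at 3 semitones (a half step narrower than major) the quality is minor.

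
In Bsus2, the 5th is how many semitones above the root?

Spelling the chord: B–C#–F#.
B to F# is a perfect fifth: 7 semitones.

7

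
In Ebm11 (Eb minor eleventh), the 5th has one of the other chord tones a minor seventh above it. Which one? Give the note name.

Ab

The chord tones of Ebm11 (Eb minor eleventh) are Eb-Gb-Bb-Db-F-Ab.
The 5th is Bb. A minor seventh above Bb is Ab.
Ab is the chord's 11th.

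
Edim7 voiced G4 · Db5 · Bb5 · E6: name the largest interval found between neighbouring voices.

Adjacent intervals: G4→Db5 = diminished fifth; Db5→Bb5 = major sixth; Bb5→E6 = augmented fourth.
The largest is Db5 to Bb5, a major sixth (9 semitones).

major 6th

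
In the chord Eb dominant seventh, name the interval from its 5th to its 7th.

The chord tones of Eb7 are Eb-G-Bb-Db.
That puts Bb below Db.
From Bb to Db: 3 semitones over a third = minor.

minor third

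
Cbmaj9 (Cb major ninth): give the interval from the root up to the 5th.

Cbmaj9 (Cb major ninth): Cb-Eb-Gb-Bb-Db.
Root = Cb; 5th = Gb.
From Cb to Gb is 7 semitones, exactly the perfect fifth.

perfect 5th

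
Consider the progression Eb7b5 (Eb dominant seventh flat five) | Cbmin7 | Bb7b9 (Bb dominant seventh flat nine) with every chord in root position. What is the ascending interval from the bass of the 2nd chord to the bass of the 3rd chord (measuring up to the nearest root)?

major seventh

The roots are Cb and Bb.
Cb up to Bb spans 7 letter names and 11 semitones — a major seventh.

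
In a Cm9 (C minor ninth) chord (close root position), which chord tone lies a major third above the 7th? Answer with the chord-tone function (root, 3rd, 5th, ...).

C minor ninth: C, Eb, G, Bb, D.
The 7th is Bb. A major third above Bb is D.
D is the chord's 9th.

9th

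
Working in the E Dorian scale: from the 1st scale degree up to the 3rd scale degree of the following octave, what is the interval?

Spelling the E Dorian scale: E F# G A B C# D.
1st scale degree = E; degree 3 (up an octave) = G.
10 letter names make it a tenth; at 15 semitones (a half step narrower than major) the quality is minor.

m10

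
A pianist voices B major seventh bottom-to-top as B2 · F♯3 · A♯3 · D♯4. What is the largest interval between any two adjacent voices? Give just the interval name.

perfect 5th

Adjacent intervals: B2→F♯3 = perfect fifth; F♯3→A♯3 = major third; A♯3→D♯4 = perfect fourth.
The largest is B2 to F♯3, a perfect fifth (7 semitones).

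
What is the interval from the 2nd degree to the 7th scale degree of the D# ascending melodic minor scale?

major sixth

Spelling the D# ascending melodic minor scale: D# E# F# G# A# B# C##.
So we need the interval from E# up to C##.
E# up to C## spans 6 letter names and 9 semitones — a major sixth.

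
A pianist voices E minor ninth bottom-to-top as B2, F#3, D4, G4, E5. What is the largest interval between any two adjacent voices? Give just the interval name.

Adjacent intervals: B2→F#3 = perfect fifth; F#3→D4 = minor sixth; D4→G4 = perfect fourth; G4→E5 = major sixth.
The largest is G4 to E5, a major sixth (9 semitones).

major sixth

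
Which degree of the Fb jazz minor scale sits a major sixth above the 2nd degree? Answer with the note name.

Eb

The scale is Fb Gb Abb Bbb Cb Db Eb.
The 2nd degree is Gb; a major sixth above that is Eb — scale degree 7.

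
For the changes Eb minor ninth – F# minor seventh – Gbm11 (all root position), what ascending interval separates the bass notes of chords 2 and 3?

The roots are F# and Gb.
F# up to Gb is 0 semitones, a whole step narrower than a major second, so the interval is diminished.

diminished second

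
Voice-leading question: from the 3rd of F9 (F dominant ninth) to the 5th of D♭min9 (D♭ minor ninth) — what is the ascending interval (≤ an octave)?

F9 (F dominant ninth) has A as its 3rd, and D♭min9 (D♭ minor ninth) has A♭ as its 5th.
8 letter names make it an octave; at 11 semitones (a half step narrower than perfect) the quality is diminished.

d8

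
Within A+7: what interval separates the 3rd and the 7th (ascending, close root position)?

The chord tones of A+7 are A-C#-E#-G.
3rd = C#; 7th = G.
From C# to G: 6 semitones over a fifth = diminished.
This 3–7 tritone is the characteristic tension at the heart of the dominant sound.

diminished 5th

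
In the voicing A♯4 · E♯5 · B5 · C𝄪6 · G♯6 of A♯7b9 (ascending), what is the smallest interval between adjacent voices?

A2

Adjacent intervals: A♯4→E♯5 = perfect fifth; E♯5→B5 = diminished fifth; B5→C𝄪6 = augmented second; C𝄪6→G♯6 = diminished fifth.
The smallest is B5 to C𝄪6, an augmented second (3 semitones).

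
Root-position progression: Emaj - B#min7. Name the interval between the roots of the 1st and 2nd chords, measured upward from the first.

augmented fifth

The roots are E and B#.
From E to B#: 8 semitones over a fifth = augmented.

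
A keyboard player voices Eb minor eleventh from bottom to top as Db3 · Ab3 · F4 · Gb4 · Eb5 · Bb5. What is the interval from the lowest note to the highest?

major 20th

The outer voices are Db3 and Bb5.
Counting 20 letters and 33 half steps from Db gives a major 20th.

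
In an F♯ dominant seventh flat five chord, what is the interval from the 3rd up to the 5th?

The chord tones of F♯7b5 are F♯–A♯–C–E.
The 3rd is A♯ and the 5th is C.
A♯ up to C is 2 semitones, a whole step narrower than a major third, so the interval is diminished.

diminished third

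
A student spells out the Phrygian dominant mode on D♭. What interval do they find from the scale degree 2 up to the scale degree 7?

The scale runs D♭ E𝄫 F G♭ A♭ B𝄫 C♭.
The scale degree 2 is E𝄫 and the 7th degree is C♭.
Counting 6 letters and 9 half steps from E𝄫 gives a major sixth.

major sixth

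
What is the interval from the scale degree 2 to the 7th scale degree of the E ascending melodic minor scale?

major 6th

E melodic minor: E F♯ G A B C♯ D♯.
The scale degree 2 is F♯ and the scale degree 7 is D♯.
Counting 6 letters and 9 half steps from F♯ gives a major sixth.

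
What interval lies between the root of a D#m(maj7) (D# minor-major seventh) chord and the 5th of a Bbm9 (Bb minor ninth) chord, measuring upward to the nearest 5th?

diminished 3rd

D#m(maj7) (D# minor-major seventh) has D# as its root, and Bbm9 (Bb minor ninth) has F as its 5th.
D# up to F is 2 semitones, a whole step narrower than a major third, so the interval is diminished.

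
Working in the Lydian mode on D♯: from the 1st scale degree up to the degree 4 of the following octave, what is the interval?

The scale runs D♯ E♯ F𝄪 G𝄪 A♯ B♯ C𝄪.
The 1st scale degree is D♯ and the degree 4 (up an octave) is G𝄪.
From D♯ to G𝄪: 18 semitones over an eleventh = augmented.

augmented eleventh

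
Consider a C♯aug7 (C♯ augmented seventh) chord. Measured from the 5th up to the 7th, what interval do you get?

diminished third

Spelling the chord: C♯ E♯ G𝄪 B.
So we need the interval from G𝄪 up to B.
G𝄪 up to B is 2 semitones, a whole step narrower than a major third, so the interval is diminished.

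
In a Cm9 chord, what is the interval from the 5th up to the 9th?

perfect fifth

The chord tones of Cmin9 are C, Eb, G, Bb, D.
5th = G; 9th = D.
From G to D is 7 semitones, exactly the perfect fifth.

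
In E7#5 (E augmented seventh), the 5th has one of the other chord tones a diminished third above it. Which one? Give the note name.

D

E7#5 is spelled E-G#-B#-D.
The 5th is B#. A diminished third above B# is D.
D is the chord's 7th.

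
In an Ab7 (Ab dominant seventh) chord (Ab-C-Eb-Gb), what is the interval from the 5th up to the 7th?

5th = Eb; 7th = Gb.
Eb up to Gb is 3 semitones, a half step narrower than a major third, so the interval is minor.

m3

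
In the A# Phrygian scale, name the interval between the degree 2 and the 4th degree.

The scale runs A# B C# D# E# F# G#.
That puts B below D#.
From B to D# is 4 semitones, exactly the major third.

major third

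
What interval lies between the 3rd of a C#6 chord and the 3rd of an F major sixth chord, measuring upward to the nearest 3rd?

diminished fourth

The 3rd of C#6 is E#; the 3rd of F major sixth is A.
4 letter names make it a fourth; at 4 semitones (a half step narrower than perfect) the quality is diminished.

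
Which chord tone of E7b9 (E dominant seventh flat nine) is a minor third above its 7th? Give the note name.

E7b9 (E dominant seventh flat nine): E–G#–B–D–F.
The 7th is D. A minor third above D is F.
F is the chord's 9th.

F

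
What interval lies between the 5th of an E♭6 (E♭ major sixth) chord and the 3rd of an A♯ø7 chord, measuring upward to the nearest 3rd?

augmented 2nd

The 5th of E♭6 (E♭ major sixth) is B♭; the 3rd of A♯ø7 is C♯.
From B♭ to C♯: 3 semitones over a second = augmented.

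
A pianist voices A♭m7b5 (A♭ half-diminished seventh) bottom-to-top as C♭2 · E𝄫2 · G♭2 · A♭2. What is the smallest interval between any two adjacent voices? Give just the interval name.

major second

Adjacent intervals: C♭2→E𝄫2 = minor third; E𝄫2→G♭2 = major third; G♭2→A♭2 = major second.
The smallest is G♭2 to A♭2, a major second (2 semitones).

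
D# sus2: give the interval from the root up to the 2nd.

major second

The chord tones of D#sus2 (D# sus2) are D#-E#-A#.
Root = D#; 2nd = E#.
D# up to E# spans 2 letter names and 2 semitones — a major second.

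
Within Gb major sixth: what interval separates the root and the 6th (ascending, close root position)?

The chord tones of Gb6 (Gb major sixth) are Gb–Bb–Db–Eb.
That puts Gb below Eb.
Gb up to Eb spans 6 letter names and 9 semitones — a major sixth.

major sixth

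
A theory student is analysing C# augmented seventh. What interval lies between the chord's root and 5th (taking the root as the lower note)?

augmented fifth

C# augmented seventh is spelled C#, E#, G##, B.
The root is C# and the 5th is G##.
From C# to G##: 8 semitones over a fifth = augmented.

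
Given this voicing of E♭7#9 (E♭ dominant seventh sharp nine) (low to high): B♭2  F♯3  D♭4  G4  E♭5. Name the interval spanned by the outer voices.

perfect 18th

The outer voices are B♭2 and E♭5.
B♭ up to E♭ spans 18 letter names and 29 semitones — a perfect 18th.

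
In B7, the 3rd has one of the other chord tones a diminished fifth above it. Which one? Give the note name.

A

The chord tones of B dominant seventh are B D♯ F♯ A.
The 3rd is D♯. A diminished fifth above D♯ is A.
A is the chord's 7th.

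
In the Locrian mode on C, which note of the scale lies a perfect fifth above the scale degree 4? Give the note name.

C

The scale is C Db Eb F Gb Ab Bb.
The scale degree 4 is F; a perfect fifth above that is C — scale degree 1.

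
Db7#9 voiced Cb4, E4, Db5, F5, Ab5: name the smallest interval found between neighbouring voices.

Adjacent intervals: Cb4→E4 = augmented third; E4→Db5 = diminished seventh; Db5→F5 = major third; F5→Ab5 = minor third.
The smallest is F5 to Ab5, a minor third (3 semitones).

minor third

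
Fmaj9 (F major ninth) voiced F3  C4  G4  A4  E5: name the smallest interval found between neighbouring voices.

Adjacent intervals: F3→C4 = perfect fifth; C4→G4 = perfect fifth; G4→A4 = major second; A4→E5 = perfect fifth.
The smallest is G4 to A4, a major second (2 semitones).

major second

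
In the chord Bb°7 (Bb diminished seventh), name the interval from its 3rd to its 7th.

diminished fifth

Spelling the chord: Bb–Db–Fb–Abb.
3rd = Db; 7th = Abb.
Db up to Abb is 6 semitones, a half step narrower than a perfect fifth, so the interval is diminished.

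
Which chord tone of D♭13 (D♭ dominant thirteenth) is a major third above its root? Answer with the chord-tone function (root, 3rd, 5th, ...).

3rd

Spelling the chord: D♭ F A♭ C♭ E♭ B♭.
The root is D♭. A major third above D♭ is F.
F is the chord's 3rd.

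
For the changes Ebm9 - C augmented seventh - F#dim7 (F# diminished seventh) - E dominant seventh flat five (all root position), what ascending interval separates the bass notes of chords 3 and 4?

minor 7th

The roots are F# and E.
7 letter names make it a seventh; at 10 semitones (a half step narrower than major) the quality is minor.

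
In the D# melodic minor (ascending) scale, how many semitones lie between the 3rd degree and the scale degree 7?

The scale is D# E# F# G# A# B# C##.
F# up to C## is an augmented fifth — 8 semitones.

8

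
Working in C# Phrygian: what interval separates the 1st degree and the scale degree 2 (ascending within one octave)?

C# phrygian: C# D E F# G# A B.
That puts C# below D.
From C# to D: 1 semitone over a second = minor.

minor second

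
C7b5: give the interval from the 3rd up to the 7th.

diminished fifth

C7b5: C E G♭ B♭.
That puts E below B♭.
E up to B♭ is 6 semitones, a half step narrower than a perfect fifth, so the interval is diminished.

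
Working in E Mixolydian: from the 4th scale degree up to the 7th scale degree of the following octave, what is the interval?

E mixolydian: E F# G# A B C# D.
That puts A below D.
Counting 11 letters and 17 half steps from A gives a perfect eleventh.

perfect eleventh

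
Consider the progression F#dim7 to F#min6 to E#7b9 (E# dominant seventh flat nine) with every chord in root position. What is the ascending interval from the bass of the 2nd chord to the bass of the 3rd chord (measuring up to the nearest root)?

major seventh

The roots are F# and E#.
Counting 7 letters and 11 half steps from F# gives a major seventh.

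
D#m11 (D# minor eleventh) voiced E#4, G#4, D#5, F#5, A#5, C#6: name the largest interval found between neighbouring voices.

Adjacent intervals: E#4→G#4 = minor third; G#4→D#5 = perfect fifth; D#5→F#5 = minor third; F#5→A#5 = major third; A#5→C#6 = minor third.
The largest is G#4 to D#5, a perfect fifth (7 semitones).

P5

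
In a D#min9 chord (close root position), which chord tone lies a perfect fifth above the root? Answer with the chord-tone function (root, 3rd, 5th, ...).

D#m9 (D# minor ninth): D#-F#-A#-C#-E#.
The root is D#. A perfect fifth above D# is A#.
A# is the chord's 5th.

5th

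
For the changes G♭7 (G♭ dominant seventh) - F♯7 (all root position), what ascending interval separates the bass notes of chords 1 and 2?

augmented seventh

The roots are G♭ and F♯.
From G♭ to F♯: 12 semitones over a seventh = augmented.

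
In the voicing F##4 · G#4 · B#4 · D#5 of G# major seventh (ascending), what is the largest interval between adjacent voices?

Adjacent intervals: F##4→G#4 = minor second; G#4→B#4 = major third; B#4→D#5 = minor third.
The largest is G#4 to B#4, a major third (4 semitones).

major third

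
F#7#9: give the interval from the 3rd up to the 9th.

major seventh

Spelling the chord: F# A# C# E G##.
That puts A# below G##.
Counting 7 letters and 11 half steps from A# gives a major seventh.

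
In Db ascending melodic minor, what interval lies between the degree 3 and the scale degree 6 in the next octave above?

Spelling Db ascending melodic minor: Db Eb Fb Gb Ab Bb C.
Degree 3 = Fb; 6th scale degree (up an octave) = Bb.
11 letter names make it an eleventh; at 18 semitones (a half step wider than perfect) the quality is augmented.

A11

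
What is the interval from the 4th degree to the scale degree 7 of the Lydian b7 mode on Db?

The scale runs Db Eb F G Ab Bb Cb.
So we need the interval from G up to Cb.
G up to Cb is 4 semitones, a half step narrower than a perfect fourth, so the interval is diminished.

diminished 4th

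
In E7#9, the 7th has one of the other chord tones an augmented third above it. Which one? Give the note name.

E dominant seventh sharp nine is spelled E–G♯–B–D–F𝄪.
The 7th is D. An augmented third above D is F𝄪.
F𝄪 is the chord's 9th.

F##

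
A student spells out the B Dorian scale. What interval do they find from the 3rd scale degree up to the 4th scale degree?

major second

Spelling the B Dorian scale: B C# D E F# G# A.
The 3rd scale degree is D and the scale degree 4 is E.
Counting 2 letters and 2 half steps from D gives a major second.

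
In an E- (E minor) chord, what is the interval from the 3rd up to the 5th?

major 3rd

Em is spelled E-G-B.
That puts G below B.
From G to B is 4 semitones, exactly the major third.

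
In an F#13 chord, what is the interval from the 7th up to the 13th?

major seventh

F# dominant thirteenth: F# A# C# E G# D#.
7th = E; 13th = D#.
From E to D# is 11 semitones, exactly the major seventh.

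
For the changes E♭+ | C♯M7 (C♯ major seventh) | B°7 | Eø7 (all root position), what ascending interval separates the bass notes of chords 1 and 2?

augmented 6th

The roots are E♭ and C♯.
From E♭ to C♯: 10 semitones over a sixth = augmented.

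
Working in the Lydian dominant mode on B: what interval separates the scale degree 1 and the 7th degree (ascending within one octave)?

B lydian dominant: B C# D# E# F# G# A.
That puts B below A.
B up to A is 10 semitones, a half step narrower than a major seventh, so the interval is minor.

minor seventh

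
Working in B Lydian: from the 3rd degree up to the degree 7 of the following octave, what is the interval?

perfect twelfth

The scale runs B C♯ D♯ E♯ F♯ G♯ A♯.
So we need the interval from D♯ up to A♯.
D♯ up to A♯ spans 12 letter names and 19 semitones — a perfect twelfth.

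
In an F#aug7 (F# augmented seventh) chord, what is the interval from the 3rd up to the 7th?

F#+7 is spelled F# A# C## E.
3rd = A#; 7th = E.
5 letter names make it a fifth; at 6 semitones (a half step narrower than perfect) the quality is diminished.

diminished 5th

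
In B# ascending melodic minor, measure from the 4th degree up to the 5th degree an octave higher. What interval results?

M9

The scale runs B# C## D# E# F## G## A##.
So we need the interval from E# up to F##.
E# up to F## spans 9 letter names and 14 semitones — a major ninth.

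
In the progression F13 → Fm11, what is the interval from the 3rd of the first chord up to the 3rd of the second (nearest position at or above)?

diminished octave

F13 has A as its 3rd, and Fm11 has A♭ as its 3rd.
From A to A♭: 11 semitones over an octave = diminished.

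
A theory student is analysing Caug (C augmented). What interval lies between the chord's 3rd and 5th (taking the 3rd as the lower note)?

major third

Spelling the chord: C E G#.
The 3rd is E and the 5th is G#.
From E to G# is 4 semitones, exactly the major third.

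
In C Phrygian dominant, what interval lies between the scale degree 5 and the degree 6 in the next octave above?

C phrygian dominant: C D♭ E F G A♭ B♭.
The scale degree 5 is G and the 6th scale degree (up an octave) is A♭.
9 letter names make it a ninth; at 13 semitones (a half step narrower than major) the quality is minor.

minor 9th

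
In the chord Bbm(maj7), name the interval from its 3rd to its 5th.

M3

The chord tones of Bbm(maj7) are Bb–Db–F–A.
The 3rd is Db and the 5th is F.
From Db to F is 4 semitones, exactly the major third.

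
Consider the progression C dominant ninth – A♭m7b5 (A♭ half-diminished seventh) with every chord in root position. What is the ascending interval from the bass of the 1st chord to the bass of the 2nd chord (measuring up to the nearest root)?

The roots are C and A♭.
From C to A♭: 8 semitones over a sixth = minor.

m6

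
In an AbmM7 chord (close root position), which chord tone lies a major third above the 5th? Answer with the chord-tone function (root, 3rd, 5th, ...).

The chord tones of AbmM7 are Ab-Cb-Eb-G.
The 5th is Eb. A major third above Eb is G.
G is the chord's 7th.

7th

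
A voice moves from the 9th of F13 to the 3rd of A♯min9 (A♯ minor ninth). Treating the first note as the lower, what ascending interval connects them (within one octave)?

augmented 4th

F13 has G as its 9th, and A♯min9 (A♯ minor ninth) has C♯ as its 3rd.
4 letter names make it a fourth; at 6 semitones (a half step wider than perfect) the quality is augmented.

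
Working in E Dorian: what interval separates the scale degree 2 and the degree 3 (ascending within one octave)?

E dorian: E F# G A B C# D.
That puts F# below G.
From F# to G: 1 semitone over a second = minor.

minor 2nd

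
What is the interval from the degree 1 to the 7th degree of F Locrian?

m7

Spelling F Locrian: F Gb Ab Bb Cb Db Eb.
Degree 1 = F; scale degree 7 = Eb.
7 letter names make it a seventh; at 10 semitones (a half step narrower than major) the quality is minor.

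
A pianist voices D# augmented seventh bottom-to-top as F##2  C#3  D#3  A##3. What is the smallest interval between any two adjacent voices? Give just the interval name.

Adjacent intervals: F##2→C#3 = diminished fifth; C#3→D#3 = major second; D#3→A##3 = augmented fifth.
The smallest is C#3 to D#3, a major second (2 semitones).

M2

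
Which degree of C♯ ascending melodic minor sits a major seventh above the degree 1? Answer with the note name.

B#

The scale is C♯ D♯ E F♯ G♯ A♯ B♯.
The degree 1 is C♯; a major seventh above that is B♯ — scale degree 7.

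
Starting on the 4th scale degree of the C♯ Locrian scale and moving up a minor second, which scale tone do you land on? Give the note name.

G

The scale is C♯ D E F♯ G A B.
The 4th scale degree is F♯; a minor second above that is G — scale degree 5.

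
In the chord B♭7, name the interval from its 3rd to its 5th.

minor 3rd

B♭7: B♭, D, F, A♭.
So we need the interval from D up to F.
3 letter names make it a third; at 3 semitones (a half step narrower than major) the quality is minor.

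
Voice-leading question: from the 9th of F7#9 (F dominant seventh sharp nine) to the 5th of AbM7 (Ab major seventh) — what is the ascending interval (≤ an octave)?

F7#9 (F dominant seventh sharp nine) has G# as its 9th, and AbM7 (Ab major seventh) has Eb as its 5th.
G# up to Eb is 7 semitones, a whole step narrower than a major sixth, so the interval is diminished.

diminished sixth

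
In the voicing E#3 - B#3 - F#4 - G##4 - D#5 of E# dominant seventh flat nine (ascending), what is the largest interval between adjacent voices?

perfect fifth

Adjacent intervals: E#3→B#3 = perfect fifth; B#3→F#4 = diminished fifth; F#4→G##4 = augmented second; G##4→D#5 = diminished fifth.
The largest is E#3 to B#3, a perfect fifth (7 semitones).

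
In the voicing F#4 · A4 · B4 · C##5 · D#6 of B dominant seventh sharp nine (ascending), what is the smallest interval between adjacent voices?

Adjacent intervals: F#4→A4 = minor third; A4→B4 = major second; B4→C##5 = augmented second; C##5→D#6 = minor ninth.
The smallest is A4 to B4, a major second (2 semitones).

major 2nd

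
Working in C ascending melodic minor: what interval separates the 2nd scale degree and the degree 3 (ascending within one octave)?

m2

C melodic minor: C D Eb F G A B.
The 2nd scale degree is D and the degree 3 is Eb.
D up to Eb is 1 semitone, a half step narrower than a major second, so the interval is minor.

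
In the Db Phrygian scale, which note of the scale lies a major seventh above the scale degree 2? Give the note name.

Db

The scale is Db Ebb Fb Gb Ab Bbb Cb.
The scale degree 2 is Ebb; a major seventh above that is Db — scale degree 1.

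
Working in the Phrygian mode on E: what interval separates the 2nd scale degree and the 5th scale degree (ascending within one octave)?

augmented 4th

E phrygian: E F G A B C D.
So we need the interval from F up to B.
4 letter names make it a fourth; at 6 semitones (a half step wider than perfect) the quality is augmented.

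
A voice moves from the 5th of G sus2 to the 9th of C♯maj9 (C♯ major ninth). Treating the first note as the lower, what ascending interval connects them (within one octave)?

augmented unison

The 5th of G sus2 is D; the 9th of C♯maj9 (C♯ major ninth) is D♯.
1 letter names make it a unison; at 1 semitone (a half step wider than perfect) the quality is augmented.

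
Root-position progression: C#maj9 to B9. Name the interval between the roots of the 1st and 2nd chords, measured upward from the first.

m7

The roots are C# and B.
C# up to B is 10 semitones, a half step narrower than a major seventh, so the interval is minor.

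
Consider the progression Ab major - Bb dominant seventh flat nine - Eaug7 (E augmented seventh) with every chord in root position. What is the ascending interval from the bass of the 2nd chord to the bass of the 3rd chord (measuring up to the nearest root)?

The roots are Bb and E.
Bb up to E is 6 semitones, a half step wider than a perfect fourth, so the interval is augmented.

A4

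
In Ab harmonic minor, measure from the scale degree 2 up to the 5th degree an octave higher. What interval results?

Spelling Ab harmonic minor: Ab Bb Cb Db Eb Fb G.
Scale degree 2 = Bb; scale degree 5 (up an octave) = Eb.
Bb up to Eb spans 11 letter names and 17 semitones — a perfect eleventh.

perfect eleventh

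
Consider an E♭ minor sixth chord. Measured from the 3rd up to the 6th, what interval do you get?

augmented fourth

Spelling the chord: E♭, G♭, B♭, C.
3rd = G♭; 6th = C.
G♭ up to C is 6 semitones, a half step wider than a perfect fourth, so the interval is augmented.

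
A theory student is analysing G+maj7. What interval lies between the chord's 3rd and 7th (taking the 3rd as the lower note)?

perfect fifth

Gmaj7#5 is spelled G–B–D#–F#.
That puts B below F#.
Counting 5 letters and 7 half steps from B gives a perfect fifth.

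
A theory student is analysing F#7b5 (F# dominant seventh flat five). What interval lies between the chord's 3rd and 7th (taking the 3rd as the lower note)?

diminished fifth

F# dominant seventh flat five: F#–A#–C–E.
So we need the interval from A# up to E.
A# up to E is 6 semitones, a half step narrower than a perfect fifth, so the interval is diminished.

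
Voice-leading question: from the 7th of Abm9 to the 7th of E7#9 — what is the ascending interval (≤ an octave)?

The 7th of Abm9 is Gb; the 7th of E7#9 is D.
From Gb to D: 8 semitones over a fifth = augmented.

augmented fifth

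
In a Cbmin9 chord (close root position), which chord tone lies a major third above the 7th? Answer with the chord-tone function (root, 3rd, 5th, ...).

Spelling the chord: Cb, Ebb, Gb, Bbb, Db.
The 7th is Bbb. A major third above Bbb is Db.
Db is the chord's 9th.

9th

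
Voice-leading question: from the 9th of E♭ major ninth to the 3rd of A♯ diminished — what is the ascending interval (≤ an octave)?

A5

The 9th of E♭ major ninth is F; the 3rd of A♯ diminished is C♯.
From F to C♯: 8 semitones over a fifth = augmented.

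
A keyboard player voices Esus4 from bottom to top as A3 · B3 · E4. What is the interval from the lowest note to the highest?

perfect fifth

The outer voices are A3 and E4.
Counting 5 letters and 7 half steps from A gives a perfect fifth.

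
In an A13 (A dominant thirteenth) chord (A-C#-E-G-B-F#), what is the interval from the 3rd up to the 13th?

perfect eleventh

3rd = C#; 13th = F#.
From C# to F# is 17 semitones, exactly the perfect eleventh.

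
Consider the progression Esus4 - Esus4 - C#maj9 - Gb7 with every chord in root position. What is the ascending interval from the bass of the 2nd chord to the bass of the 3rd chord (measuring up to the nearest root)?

major sixth

The roots are E and C#.
E up to C# spans 6 letter names and 9 semitones — a major sixth.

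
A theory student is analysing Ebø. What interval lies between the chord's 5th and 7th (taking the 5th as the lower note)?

major 3rd

Ebø7 (Eb half-diminished seventh): Eb, Gb, Bbb, Db.
That puts Bbb below Db.
Counting 3 letters and 4 half steps from Bbb gives a major third.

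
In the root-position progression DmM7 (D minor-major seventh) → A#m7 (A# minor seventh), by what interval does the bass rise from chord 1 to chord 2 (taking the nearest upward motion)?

The roots are D and A#.
5 letter names make it a fifth; at 8 semitones (a half step wider than perfect) the quality is augmented.

augmented fifth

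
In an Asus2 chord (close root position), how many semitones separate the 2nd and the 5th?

5

The chord tones of Asus2 are A, B, E.
B to E is a perfect fourth: 5 semitones.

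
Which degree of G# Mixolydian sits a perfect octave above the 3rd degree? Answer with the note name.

The scale is G# A# B# C# D# E# F#.
The 3rd degree is B#; a perfect octave above that is B# — scale degree 3.

B#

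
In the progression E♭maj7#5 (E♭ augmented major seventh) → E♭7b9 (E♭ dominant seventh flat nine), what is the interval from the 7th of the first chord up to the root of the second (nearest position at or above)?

minor second

E♭maj7#5 (E♭ augmented major seventh) has D as its 7th, and E♭7b9 (E♭ dominant seventh flat nine) has E♭ as its root.
From D to E♭: 1 semitone over a second = minor.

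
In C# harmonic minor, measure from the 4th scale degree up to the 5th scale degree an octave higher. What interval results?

major ninth

Spelling C# harmonic minor: C# D# E F# G# A B#.
That puts F# below G#.
F# up to G# spans 9 letter names and 14 semitones — a major ninth.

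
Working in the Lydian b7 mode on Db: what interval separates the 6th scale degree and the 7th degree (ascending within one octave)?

The scale runs Db Eb F G Ab Bb Cb.
That puts Bb below Cb.
2 letter names make it a second; at 1 semitone (a half step narrower than major) the quality is minor.

minor second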